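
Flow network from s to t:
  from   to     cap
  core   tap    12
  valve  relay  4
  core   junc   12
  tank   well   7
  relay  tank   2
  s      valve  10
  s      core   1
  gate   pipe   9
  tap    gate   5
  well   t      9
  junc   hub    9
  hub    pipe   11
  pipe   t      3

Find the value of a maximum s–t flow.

Augment s->valve->relay->tank->well->t: bottleneck 2. Total 2.
Augment s->core->tap->gate->pipe->t: bottleneck 1. Total 3.
No augmenting path remains in the residual graph.

3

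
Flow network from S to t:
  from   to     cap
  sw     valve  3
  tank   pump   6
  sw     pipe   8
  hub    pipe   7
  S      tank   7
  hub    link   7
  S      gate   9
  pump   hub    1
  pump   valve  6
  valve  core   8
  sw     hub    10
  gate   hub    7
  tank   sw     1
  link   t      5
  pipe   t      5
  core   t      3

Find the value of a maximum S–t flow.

Augment S→tank→sw→pipe→t: bottleneck 1. Total 1.
Augment S→gate→hub→pipe→t: bottleneck 4. Total 5.
Augment S→gate→hub→link→t: bottleneck 3. Total 8.
Augment S→tank→pump→valve→core→t: bottleneck 3. Total 11.
Augment S→tank→pump→hub→link→t: bottleneck 1. Total 12.
No augmenting path remains in the residual graph.

12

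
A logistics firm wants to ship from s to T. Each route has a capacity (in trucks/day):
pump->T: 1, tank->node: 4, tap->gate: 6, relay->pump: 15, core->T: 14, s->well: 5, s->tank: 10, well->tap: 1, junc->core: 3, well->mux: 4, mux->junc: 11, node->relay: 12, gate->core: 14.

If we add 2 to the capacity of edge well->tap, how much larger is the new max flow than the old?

1

Original max flow = 5.
After raising cap(well->tap), augmenting paths through that edge carry 1 more unit.
New max flow = 6. Increase = 1.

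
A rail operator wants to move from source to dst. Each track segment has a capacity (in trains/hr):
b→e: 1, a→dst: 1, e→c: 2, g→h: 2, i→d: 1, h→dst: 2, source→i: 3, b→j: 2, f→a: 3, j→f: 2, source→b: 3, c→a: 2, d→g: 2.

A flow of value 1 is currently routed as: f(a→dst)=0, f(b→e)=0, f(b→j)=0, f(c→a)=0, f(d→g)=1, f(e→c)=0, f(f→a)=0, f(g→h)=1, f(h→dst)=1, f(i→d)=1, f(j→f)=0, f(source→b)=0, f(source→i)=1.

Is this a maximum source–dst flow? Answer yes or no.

No

Residual path source→b→e→c→a→dst has bottleneck 1 > 0.
Pushing 1 along it raises the flow to 2, so the given flow is not maximum.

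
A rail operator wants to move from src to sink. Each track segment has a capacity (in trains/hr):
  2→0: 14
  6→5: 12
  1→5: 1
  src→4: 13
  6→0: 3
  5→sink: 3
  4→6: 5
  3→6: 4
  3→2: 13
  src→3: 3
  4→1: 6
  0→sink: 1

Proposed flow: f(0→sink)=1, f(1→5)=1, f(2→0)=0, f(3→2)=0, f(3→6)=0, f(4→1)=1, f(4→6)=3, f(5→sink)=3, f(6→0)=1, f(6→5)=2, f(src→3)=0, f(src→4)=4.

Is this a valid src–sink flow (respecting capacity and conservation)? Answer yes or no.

Every edge has 0 ≤ f(e) ≤ cap(e).
At each intermediate node, inflow equals outflow.

Yes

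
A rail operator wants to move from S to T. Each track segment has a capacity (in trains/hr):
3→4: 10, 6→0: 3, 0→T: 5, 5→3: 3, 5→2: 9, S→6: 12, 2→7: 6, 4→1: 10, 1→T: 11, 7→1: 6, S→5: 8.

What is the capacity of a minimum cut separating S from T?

11

Max flow = 11 (via 3 augmenting paths).
In the residual at optimum, the set reachable from S is {6, S}.
Cut edges: 6→0 (cap 3), S→5 (cap 8). Sum = 11.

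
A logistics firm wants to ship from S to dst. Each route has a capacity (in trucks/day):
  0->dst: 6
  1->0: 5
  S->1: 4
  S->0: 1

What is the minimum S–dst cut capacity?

Max flow = 5 (via 2 augmenting paths).
In the residual at optimum, the set reachable from S is {S}.
Cut edges: S->1 (cap 4), S->0 (cap 1). Sum = 5.

5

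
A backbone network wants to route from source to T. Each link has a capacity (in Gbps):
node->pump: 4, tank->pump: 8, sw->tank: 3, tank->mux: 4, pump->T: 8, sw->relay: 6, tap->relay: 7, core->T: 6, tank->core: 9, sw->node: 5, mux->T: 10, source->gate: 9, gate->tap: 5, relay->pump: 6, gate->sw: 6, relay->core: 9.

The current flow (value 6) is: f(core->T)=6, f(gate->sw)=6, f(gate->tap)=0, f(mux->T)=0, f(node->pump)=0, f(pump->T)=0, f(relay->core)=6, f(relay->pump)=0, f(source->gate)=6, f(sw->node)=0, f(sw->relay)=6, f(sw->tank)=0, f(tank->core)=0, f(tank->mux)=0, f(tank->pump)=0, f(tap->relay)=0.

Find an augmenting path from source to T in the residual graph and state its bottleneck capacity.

source->gate->tap->relay->pump->T, bottleneck 3

Residual along source->gate->tap->relay->pump->T: source->gate: 3, gate->tap: 5, tap->relay: 7, relay->pump: 6, pump->T: 8.
Bottleneck = min = 3.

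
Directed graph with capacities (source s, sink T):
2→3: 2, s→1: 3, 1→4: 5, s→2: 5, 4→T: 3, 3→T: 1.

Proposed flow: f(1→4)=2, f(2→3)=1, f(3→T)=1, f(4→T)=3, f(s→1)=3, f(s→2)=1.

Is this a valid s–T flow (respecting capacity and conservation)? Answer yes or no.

No

Conservation fails at 1: inflow 3 ≠ outflow 2.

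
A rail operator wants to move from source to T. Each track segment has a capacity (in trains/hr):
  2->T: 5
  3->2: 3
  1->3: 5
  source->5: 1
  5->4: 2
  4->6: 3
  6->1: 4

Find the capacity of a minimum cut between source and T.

Max flow = 1 (via 1 augmenting path).
In the residual at optimum, the set reachable from source is {source}.
Cut edges: source->5 (cap 1). Sum = 1.

1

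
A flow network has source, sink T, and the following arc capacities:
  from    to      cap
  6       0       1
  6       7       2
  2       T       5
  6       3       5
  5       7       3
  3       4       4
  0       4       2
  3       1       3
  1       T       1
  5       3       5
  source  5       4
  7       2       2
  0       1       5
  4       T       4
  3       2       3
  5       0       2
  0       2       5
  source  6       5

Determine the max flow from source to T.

9

Augment source->6->7->2->T: bottleneck 2. Total 2.
Augment source->6->0->2->T: bottleneck 1. Total 3.
Augment source->6->3->2->T: bottleneck 2. Total 5.
Augment source->5->3->1->T: bottleneck 1. Total 6.
Augment source->5->3->4->T: bottleneck 3. Total 9.
No augmenting path remains in the residual graph.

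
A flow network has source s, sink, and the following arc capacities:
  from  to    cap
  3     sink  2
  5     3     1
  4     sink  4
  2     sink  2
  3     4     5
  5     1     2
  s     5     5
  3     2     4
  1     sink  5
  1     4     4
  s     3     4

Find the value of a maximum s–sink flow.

7

Augment s->3->sink: bottleneck 2. Total 2.
Augment s->5->1->sink: bottleneck 2. Total 4.
Augment s->3->4->sink: bottleneck 2. Total 6.
Augment s->5->3->4->sink: bottleneck 1. Total 7.
No augmenting path remains in the residual graph.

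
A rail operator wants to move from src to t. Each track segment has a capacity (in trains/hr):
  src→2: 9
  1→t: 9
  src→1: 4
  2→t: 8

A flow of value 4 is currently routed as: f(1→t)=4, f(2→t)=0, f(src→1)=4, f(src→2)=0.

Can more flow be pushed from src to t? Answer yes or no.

Residual path src→2→t has bottleneck 8 > 0.
Pushing 8 along it raises the flow to 12, so the given flow is not maximum.

Yes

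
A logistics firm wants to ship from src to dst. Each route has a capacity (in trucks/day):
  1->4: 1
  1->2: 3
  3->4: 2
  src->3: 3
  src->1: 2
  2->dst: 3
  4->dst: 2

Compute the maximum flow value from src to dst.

Augment src->3->4->dst: bottleneck 2. Total 2.
Augment src->1->2->dst: bottleneck 2. Total 4.
No augmenting path remains in the residual graph.

4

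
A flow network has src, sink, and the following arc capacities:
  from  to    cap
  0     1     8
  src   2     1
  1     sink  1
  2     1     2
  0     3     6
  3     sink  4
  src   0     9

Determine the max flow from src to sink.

5

Augment src->2->1->sink: bottleneck 1. Total 1.
Augment src->0->3->sink: bottleneck 4. Total 5.
No augmenting path remains in the residual graph.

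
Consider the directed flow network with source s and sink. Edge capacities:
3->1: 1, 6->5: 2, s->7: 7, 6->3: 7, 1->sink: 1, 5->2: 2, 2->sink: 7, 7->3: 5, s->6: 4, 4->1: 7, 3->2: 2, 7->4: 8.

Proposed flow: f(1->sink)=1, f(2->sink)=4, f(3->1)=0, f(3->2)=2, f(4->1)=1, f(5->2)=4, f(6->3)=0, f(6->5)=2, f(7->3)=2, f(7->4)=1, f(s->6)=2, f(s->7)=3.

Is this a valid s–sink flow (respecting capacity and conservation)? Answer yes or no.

No

Capacity violated on 5->2: flow 4 > capacity 2.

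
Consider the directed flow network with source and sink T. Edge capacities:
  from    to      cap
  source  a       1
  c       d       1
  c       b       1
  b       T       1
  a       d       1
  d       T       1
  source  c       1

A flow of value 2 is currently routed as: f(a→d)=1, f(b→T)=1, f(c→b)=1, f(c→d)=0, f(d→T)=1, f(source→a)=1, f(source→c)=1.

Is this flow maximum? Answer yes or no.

Residual reachable from source: {source}; T is not reachable.
Saturated cut: source→a, source→c with total capacity 2 = current flow value. Flow is maximum.

Yes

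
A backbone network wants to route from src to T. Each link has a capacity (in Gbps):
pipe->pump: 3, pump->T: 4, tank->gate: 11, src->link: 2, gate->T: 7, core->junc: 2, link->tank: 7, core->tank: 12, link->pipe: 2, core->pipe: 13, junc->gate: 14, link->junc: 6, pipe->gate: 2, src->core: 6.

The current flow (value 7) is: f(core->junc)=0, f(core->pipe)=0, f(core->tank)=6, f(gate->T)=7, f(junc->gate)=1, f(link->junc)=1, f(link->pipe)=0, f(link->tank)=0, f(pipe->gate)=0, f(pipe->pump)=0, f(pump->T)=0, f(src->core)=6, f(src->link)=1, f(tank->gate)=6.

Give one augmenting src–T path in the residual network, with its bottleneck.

Residual along src->link->pipe->pump->T: src->link: 1, link->pipe: 2, pipe->pump: 3, pump->T: 4.
Bottleneck = min = 1.

src->link->pipe->pump->T, bottleneck 1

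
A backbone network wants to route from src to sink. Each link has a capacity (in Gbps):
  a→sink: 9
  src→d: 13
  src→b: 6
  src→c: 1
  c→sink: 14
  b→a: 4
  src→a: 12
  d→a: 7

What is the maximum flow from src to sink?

10

Augment src→c→sink: bottleneck 1. Total 1.
Augment src→a→sink: bottleneck 9. Total 10.
No augmenting path remains in the residual graph.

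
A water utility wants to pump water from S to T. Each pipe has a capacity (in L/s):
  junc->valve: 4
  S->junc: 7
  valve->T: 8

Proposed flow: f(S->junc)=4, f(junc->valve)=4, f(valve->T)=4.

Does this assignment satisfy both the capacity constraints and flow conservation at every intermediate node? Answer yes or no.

Every edge has 0 ≤ f(e) ≤ cap(e).
At each intermediate node, inflow equals outflow.

Yes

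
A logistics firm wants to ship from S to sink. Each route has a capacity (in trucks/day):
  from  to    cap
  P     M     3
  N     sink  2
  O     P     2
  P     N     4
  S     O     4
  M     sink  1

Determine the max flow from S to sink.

2

Augment S→O→P→M→sink: bottleneck 1. Total 1.
Augment S→O→P→N→sink: bottleneck 1. Total 2.
No augmenting path remains in the residual graph.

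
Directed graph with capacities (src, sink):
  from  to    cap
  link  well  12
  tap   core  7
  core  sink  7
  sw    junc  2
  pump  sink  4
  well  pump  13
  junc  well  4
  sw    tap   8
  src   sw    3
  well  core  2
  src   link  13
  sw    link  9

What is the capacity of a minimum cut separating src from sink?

Max flow = 9 (via 3 augmenting paths).
In the residual at optimum, the set reachable from src is {link, pump, src, well}.
Cut edges: src->sw (cap 3), well->core (cap 2), pump->sink (cap 4). Sum = 9.

9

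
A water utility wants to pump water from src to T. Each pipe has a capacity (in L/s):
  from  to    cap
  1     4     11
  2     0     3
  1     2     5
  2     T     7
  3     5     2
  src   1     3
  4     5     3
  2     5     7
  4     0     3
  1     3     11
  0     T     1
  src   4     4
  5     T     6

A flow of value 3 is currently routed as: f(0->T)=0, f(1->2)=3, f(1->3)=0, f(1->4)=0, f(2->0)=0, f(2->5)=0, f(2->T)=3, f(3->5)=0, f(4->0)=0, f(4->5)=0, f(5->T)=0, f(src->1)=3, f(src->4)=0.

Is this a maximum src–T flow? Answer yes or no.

No

Residual path src->4->5->T has bottleneck 3 > 0.
Pushing 3 along it raises the flow to 6, so the given flow is not maximum.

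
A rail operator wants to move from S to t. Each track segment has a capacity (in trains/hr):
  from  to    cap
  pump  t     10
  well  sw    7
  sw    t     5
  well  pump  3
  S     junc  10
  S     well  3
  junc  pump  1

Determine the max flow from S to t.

Augment S->well->sw->t: bottleneck 3. Total 3.
Augment S->junc->pump->t: bottleneck 1. Total 4.
No augmenting path remains in the residual graph.

4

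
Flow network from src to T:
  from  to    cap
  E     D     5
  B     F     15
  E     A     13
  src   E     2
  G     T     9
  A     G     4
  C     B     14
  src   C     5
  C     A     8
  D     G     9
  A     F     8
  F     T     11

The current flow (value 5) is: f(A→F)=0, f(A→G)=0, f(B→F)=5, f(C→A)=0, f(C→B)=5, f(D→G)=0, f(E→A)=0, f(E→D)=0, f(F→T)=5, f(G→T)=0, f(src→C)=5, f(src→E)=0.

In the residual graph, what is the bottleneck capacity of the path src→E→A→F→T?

2

Residual capacities along the path: src→E: 2, E→A: 13, A→F: 8, F→T: 6.
Minimum is 2.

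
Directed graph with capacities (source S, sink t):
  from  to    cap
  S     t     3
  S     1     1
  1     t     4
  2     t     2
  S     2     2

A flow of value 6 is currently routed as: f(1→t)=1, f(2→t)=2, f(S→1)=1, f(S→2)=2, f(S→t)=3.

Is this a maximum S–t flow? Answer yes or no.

Residual reachable from S: {S}; t is not reachable.
Saturated cut: S→2, S→1, S→t with total capacity 6 = current flow value. Flow is maximum.

Yes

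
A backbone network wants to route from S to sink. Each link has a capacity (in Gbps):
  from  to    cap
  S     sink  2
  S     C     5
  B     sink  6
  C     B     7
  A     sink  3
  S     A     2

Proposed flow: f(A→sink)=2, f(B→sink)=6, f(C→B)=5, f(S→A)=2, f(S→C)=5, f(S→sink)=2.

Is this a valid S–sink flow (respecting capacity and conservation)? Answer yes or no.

Conservation fails at B: inflow 5 ≠ outflow 6.

No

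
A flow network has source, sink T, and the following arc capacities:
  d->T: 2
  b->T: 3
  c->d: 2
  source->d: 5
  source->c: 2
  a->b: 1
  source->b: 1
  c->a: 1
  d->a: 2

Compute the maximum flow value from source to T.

4

Augment source->d->T: bottleneck 2. Total 2.
Augment source->b->T: bottleneck 1. Total 3.
Augment source->c->a->b->T: bottleneck 1. Total 4.
No augmenting path remains in the residual graph.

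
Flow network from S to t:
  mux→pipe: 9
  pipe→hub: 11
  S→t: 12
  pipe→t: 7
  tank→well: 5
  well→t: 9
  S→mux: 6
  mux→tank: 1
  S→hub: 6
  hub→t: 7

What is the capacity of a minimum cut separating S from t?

24

Max flow = 24 (via 3 augmenting paths).
In the residual at optimum, the set reachable from S is {S}.
Cut edges: S→mux (cap 6), S→hub (cap 6), S→t (cap 12). Sum = 24.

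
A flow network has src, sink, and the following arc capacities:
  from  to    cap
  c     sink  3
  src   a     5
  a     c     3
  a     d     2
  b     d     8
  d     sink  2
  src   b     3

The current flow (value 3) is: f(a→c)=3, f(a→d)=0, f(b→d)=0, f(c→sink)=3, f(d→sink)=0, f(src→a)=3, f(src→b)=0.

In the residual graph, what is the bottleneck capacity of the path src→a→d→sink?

2

Residual capacities along the path: src→a: 2, a→d: 2, d→sink: 2.
Minimum is 2.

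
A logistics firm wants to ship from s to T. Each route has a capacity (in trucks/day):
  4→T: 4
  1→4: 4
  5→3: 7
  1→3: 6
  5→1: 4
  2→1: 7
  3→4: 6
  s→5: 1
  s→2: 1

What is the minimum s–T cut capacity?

Max flow = 2 (via 2 augmenting paths).
In the residual at optimum, the set reachable from s is {s}.
Cut edges: s→2 (cap 1), s→5 (cap 1). Sum = 2.

2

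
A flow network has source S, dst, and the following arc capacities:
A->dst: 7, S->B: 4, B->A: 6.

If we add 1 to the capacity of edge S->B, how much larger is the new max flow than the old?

Original max flow = 4.
After raising cap(S->B), augmenting paths through that edge carry 1 more unit.
New max flow = 5. Increase = 1.

1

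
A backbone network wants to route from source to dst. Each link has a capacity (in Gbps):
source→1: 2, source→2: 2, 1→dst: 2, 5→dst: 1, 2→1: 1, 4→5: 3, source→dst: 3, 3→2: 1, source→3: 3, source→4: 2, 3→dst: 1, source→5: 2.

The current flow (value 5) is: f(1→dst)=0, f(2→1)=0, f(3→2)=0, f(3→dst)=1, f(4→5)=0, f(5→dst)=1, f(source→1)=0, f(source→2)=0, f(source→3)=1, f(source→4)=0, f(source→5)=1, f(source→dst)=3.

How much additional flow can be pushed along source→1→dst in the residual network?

Residual capacities along the path: source→1: 2, 1→dst: 2.
Minimum is 2.

2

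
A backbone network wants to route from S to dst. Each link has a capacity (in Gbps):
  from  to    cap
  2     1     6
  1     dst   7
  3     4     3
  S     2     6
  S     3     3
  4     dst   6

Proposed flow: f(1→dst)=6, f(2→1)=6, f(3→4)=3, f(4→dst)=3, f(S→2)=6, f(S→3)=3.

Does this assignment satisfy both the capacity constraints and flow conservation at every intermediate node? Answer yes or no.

Every edge has 0 ≤ f(e) ≤ cap(e).
At each intermediate node, inflow equals outflow.

Yes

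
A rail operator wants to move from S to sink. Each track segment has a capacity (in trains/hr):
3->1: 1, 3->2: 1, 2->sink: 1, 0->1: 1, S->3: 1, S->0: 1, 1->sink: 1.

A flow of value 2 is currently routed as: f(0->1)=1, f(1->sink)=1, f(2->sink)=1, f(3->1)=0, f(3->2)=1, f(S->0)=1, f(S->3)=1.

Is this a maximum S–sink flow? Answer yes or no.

Residual reachable from S: {S}; sink is not reachable.
Saturated cut: S->0, S->3 with total capacity 2 = current flow value. Flow is maximum.

Yes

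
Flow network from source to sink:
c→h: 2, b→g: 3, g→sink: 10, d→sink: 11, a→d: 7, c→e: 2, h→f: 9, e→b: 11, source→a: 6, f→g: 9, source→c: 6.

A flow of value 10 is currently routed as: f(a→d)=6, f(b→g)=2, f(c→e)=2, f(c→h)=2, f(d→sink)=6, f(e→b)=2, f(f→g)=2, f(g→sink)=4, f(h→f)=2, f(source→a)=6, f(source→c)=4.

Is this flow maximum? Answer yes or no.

Residual reachable from source: {c, source}; sink is not reachable.
Saturated cut: c→h, c→e, source→a with total capacity 10 = current flow value. Flow is maximum.

Yes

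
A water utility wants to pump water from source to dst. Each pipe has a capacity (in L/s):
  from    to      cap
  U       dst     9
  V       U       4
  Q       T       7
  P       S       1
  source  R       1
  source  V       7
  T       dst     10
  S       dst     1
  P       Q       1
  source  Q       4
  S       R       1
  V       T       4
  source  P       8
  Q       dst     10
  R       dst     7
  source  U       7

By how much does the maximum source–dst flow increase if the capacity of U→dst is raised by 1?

Original max flow = 20.
After raising cap(U→dst), augmenting paths through that edge carry 1 more unit.
New max flow = 21. Increase = 1.

1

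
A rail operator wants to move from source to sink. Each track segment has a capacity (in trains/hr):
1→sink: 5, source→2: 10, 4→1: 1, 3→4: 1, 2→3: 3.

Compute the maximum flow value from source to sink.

1

Augment source→2→3→4→1→sink: bottleneck 1. Total 1.
No augmenting path remains in the residual graph.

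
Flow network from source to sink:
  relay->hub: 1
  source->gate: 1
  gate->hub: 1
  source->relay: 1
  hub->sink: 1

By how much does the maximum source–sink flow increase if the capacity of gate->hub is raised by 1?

Original max flow = 1.
Edge gate->hub does not cross the min cut (source side {gate, hub, relay, source}), so extra capacity there cannot help.
New max flow = 1. Increase = 0.

0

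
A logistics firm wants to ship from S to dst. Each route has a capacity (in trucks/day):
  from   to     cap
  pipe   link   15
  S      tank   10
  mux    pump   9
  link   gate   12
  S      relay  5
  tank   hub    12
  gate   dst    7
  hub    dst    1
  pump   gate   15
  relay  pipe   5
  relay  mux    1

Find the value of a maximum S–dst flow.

6

Augment S→tank→hub→dst: bottleneck 1. Total 1.
Augment S→relay→pipe→link→gate→dst: bottleneck 5. Total 6.
No augmenting path remains in the residual graph.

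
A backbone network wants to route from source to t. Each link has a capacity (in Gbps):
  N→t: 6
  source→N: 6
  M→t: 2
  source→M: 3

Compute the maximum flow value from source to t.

8

Augment source→M→t: bottleneck 2. Total 2.
Augment source→N→t: bottleneck 6. Total 8.
No augmenting path remains in the residual graph.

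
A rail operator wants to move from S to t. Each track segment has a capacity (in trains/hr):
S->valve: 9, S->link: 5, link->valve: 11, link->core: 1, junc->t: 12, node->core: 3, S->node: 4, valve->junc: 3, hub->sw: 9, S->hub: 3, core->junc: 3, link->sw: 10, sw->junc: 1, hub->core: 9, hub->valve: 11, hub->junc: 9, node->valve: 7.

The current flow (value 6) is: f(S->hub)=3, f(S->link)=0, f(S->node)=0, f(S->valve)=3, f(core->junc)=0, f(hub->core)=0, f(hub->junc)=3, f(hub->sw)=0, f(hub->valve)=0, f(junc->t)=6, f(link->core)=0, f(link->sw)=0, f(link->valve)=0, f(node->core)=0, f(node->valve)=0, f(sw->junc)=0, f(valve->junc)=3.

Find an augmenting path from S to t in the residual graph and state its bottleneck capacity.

Residual along S->node->core->junc->t: S->node: 4, node->core: 3, core->junc: 3, junc->t: 6.
Bottleneck = min = 3.

S->node->core->junc->t, bottleneck 3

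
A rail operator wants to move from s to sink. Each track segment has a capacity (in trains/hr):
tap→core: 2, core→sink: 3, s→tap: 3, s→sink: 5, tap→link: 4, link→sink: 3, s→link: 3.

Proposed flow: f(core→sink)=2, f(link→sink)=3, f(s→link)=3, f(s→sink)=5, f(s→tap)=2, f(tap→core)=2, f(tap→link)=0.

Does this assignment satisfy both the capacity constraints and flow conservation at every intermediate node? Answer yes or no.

Every edge has 0 ≤ f(e) ≤ cap(e).
At each intermediate node, inflow equals outflow.

Yes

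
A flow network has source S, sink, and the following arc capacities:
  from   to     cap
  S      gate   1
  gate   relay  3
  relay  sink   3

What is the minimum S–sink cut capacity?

1

Max flow = 1 (via 1 augmenting path).
In the residual at optimum, the set reachable from S is {S}.
Cut edges: S->gate (cap 1). Sum = 1.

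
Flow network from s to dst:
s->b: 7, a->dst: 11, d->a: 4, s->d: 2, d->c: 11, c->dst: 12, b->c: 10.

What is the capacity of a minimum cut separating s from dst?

Max flow = 9 (via 2 augmenting paths).
In the residual at optimum, the set reachable from s is {s}.
Cut edges: s->b (cap 7), s->d (cap 2). Sum = 9.

9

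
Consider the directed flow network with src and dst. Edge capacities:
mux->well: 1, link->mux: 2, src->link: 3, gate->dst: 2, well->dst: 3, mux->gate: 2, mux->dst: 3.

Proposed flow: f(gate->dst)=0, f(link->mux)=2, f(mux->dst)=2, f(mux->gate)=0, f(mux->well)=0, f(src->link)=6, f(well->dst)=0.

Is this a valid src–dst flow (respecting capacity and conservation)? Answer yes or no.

Capacity violated on src->link: flow 6 > capacity 3.

No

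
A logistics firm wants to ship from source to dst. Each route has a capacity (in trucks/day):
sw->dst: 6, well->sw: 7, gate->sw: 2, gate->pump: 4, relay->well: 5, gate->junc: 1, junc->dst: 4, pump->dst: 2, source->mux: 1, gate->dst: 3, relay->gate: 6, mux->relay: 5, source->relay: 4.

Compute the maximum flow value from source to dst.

Augment source->relay->gate->dst: bottleneck 3. Total 3.
Augment source->relay->well->sw->dst: bottleneck 1. Total 4.
Augment source->mux->relay->well->sw->dst: bottleneck 1. Total 5.
No augmenting path remains in the residual graph.

5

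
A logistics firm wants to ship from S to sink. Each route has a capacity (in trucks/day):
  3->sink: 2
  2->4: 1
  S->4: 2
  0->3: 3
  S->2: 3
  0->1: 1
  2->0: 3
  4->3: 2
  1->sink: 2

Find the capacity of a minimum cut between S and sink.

3

Max flow = 3 (via 2 augmenting paths).
In the residual at optimum, the set reachable from S is {0, 2, 3, 4, S}.
Cut edges: 0->1 (cap 1), 3->sink (cap 2). Sum = 3.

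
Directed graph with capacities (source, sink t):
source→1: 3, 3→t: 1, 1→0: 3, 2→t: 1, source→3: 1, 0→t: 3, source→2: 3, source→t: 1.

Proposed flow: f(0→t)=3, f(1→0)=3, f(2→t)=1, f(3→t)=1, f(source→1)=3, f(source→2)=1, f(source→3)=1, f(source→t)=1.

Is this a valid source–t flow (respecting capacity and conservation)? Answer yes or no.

Yes

Every edge has 0 ≤ f(e) ≤ cap(e).
At each intermediate node, inflow equals outflow.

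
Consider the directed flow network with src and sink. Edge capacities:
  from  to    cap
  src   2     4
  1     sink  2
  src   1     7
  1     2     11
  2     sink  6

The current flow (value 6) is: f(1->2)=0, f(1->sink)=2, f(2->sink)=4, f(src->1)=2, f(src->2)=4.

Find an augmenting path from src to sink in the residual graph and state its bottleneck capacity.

src->1->2->sink, bottleneck 2

Residual along src->1->2->sink: src->1: 5, 1->2: 11, 2->sink: 2.
Bottleneck = min = 2.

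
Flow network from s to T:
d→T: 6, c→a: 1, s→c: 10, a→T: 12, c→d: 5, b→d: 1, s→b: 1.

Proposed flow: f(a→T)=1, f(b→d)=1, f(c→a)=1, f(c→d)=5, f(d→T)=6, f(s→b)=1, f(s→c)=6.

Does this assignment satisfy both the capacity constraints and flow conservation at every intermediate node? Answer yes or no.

Every edge has 0 ≤ f(e) ≤ cap(e).
At each intermediate node, inflow equals outflow.

Yes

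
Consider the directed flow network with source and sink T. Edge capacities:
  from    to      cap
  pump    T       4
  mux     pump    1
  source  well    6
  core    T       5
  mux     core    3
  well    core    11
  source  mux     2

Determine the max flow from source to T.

Augment source→well→core→T: bottleneck 5. Total 5.
Augment source→mux→pump→T: bottleneck 1. Total 6.
No augmenting path remains in the residual graph.

6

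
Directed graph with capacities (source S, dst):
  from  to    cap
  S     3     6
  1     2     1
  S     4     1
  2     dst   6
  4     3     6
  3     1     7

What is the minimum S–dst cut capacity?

Max flow = 1 (via 1 augmenting path).
In the residual at optimum, the set reachable from S is {1, 3, 4, S}.
Cut edges: 1->2 (cap 1). Sum = 1.

1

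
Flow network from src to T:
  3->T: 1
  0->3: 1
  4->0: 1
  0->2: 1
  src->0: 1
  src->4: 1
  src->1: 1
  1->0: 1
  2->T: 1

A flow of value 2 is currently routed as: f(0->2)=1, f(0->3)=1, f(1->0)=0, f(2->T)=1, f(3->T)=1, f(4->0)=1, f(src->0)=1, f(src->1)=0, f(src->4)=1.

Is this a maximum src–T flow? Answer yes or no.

Residual reachable from src: {0, 1, 4, src}; T is not reachable.
Saturated cut: 0->3, 0->2 with total capacity 2 = current flow value. Flow is maximum.

Yes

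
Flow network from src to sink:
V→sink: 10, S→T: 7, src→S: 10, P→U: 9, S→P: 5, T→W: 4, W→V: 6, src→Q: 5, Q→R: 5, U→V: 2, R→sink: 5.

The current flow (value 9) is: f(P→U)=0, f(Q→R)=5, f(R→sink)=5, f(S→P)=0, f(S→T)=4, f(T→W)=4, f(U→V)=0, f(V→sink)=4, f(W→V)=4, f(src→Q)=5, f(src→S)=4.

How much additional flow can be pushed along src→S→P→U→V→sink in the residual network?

2

Residual capacities along the path: src→S: 6, S→P: 5, P→U: 9, U→V: 2, V→sink: 6.
Minimum is 2.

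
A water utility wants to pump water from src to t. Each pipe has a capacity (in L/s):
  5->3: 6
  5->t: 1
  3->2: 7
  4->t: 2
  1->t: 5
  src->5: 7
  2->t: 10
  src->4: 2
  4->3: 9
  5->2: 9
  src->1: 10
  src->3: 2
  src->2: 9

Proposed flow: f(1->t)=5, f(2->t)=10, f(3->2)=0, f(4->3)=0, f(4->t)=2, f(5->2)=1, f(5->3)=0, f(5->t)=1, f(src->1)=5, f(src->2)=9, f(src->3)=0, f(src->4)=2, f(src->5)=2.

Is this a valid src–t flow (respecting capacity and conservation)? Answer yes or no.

Every edge has 0 ≤ f(e) ≤ cap(e).
At each intermediate node, inflow equals outflow.

Yes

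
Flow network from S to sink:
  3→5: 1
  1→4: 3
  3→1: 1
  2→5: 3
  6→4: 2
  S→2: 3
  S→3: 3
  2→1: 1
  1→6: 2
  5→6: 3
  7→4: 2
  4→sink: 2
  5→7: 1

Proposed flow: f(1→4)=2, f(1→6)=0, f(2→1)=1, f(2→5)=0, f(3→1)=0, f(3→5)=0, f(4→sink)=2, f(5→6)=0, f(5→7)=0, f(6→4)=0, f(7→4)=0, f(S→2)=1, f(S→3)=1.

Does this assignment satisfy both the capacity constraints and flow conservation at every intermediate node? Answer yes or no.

Conservation fails at 3: inflow 1 ≠ outflow 0.

No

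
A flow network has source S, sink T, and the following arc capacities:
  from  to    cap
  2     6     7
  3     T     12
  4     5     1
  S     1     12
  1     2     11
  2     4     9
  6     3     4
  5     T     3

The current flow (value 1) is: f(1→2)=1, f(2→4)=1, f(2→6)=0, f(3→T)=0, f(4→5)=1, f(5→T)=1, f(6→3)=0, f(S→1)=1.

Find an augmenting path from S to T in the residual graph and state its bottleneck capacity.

Residual along S→1→2→6→3→T: S→1: 11, 1→2: 10, 2→6: 7, 6→3: 4, 3→T: 12.
Bottleneck = min = 4.

S→1→2→6→3→T, bottleneck 4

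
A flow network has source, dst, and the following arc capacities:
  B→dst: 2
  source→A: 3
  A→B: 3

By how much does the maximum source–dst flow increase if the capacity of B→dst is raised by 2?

Original max flow = 2.
After raising cap(B→dst), augmenting paths through that edge carry 1 more unit.
New max flow = 3. Increase = 1.

1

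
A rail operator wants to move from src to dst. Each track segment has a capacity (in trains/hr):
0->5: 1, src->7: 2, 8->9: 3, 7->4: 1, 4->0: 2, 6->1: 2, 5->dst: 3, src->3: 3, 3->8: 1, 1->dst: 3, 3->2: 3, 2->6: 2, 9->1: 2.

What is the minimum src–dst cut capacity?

4

Max flow = 4 (via 3 augmenting paths).
In the residual at optimum, the set reachable from src is {7, src}.
Cut edges: 7->4 (cap 1), src->3 (cap 3). Sum = 4.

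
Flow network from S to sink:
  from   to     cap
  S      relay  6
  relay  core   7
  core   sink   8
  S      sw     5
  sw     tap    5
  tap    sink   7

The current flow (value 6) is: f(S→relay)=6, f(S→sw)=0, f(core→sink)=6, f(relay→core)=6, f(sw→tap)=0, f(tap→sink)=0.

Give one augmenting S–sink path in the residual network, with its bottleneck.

S→sw→tap→sink, bottleneck 5

Residual along S→sw→tap→sink: S→sw: 5, sw→tap: 5, tap→sink: 7.
Bottleneck = min = 5.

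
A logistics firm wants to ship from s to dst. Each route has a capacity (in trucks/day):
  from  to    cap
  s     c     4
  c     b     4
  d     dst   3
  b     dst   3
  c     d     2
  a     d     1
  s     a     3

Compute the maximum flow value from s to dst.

Augment s→c→b→dst: bottleneck 3. Total 3.
Augment s→c→d→dst: bottleneck 1. Total 4.
Augment s→a→d→dst: bottleneck 1. Total 5.
No augmenting path remains in the residual graph.

5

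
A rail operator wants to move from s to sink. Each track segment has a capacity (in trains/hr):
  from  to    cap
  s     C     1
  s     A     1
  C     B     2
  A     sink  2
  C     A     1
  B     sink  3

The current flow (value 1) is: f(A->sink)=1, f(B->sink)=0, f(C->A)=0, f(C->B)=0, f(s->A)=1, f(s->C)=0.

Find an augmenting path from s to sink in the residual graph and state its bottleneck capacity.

Residual along s->C->A->sink: s->C: 1, C->A: 1, A->sink: 1.
Bottleneck = min = 1.

s->C->A->sink, bottleneck 1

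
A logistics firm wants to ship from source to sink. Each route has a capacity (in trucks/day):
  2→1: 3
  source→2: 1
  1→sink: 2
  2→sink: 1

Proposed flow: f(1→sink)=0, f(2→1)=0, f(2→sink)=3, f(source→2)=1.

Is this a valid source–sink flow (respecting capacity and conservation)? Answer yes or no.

Capacity violated on 2→sink: flow 3 > capacity 1.

No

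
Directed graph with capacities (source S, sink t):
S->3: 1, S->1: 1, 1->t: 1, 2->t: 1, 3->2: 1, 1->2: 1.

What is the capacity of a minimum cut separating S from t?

2

Max flow = 2 (via 2 augmenting paths).
In the residual at optimum, the set reachable from S is {S}.
Cut edges: S->1 (cap 1), S->3 (cap 1). Sum = 2.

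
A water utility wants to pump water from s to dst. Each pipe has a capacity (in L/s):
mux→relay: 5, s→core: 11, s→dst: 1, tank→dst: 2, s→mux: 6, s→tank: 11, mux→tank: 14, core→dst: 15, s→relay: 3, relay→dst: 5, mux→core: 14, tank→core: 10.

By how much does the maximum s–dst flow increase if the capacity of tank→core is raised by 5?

0

Original max flow = 23.
Edge tank→core does not cross the min cut (source side {core, mux, relay, s, tank}), so extra capacity there cannot help.
New max flow = 23. Increase = 0.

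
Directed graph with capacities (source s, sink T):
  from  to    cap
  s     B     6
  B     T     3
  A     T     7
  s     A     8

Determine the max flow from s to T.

Augment s→B→T: bottleneck 3. Total 3.
Augment s→A→T: bottleneck 7. Total 10.
No augmenting path remains in the residual graph.

10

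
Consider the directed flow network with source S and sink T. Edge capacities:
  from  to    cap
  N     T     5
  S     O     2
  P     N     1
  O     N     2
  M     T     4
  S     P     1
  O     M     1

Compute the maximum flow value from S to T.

3

Augment S->P->N->T: bottleneck 1. Total 1.
Augment S->O->N->T: bottleneck 2. Total 3.
No augmenting path remains in the residual graph.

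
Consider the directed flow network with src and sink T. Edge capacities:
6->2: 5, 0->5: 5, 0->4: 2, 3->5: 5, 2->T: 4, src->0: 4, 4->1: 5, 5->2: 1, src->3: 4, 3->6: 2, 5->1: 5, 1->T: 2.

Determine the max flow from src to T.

Augment src->3->6->2->T: bottleneck 2. Total 2.
Augment src->3->5->2->T: bottleneck 1. Total 3.
Augment src->3->5->1->T: bottleneck 1. Total 4.
Augment src->0->5->1->T: bottleneck 1. Total 5.
No augmenting path remains in the residual graph.

5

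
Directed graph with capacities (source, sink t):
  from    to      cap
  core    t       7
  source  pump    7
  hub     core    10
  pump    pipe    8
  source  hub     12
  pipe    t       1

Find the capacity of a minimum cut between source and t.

8

Max flow = 8 (via 2 augmenting paths).
In the residual at optimum, the set reachable from source is {core, hub, pipe, pump, source}.
Cut edges: core->t (cap 7), pipe->t (cap 1). Sum = 8.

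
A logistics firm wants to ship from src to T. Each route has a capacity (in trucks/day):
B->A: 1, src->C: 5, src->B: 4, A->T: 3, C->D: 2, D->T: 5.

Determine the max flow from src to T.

Augment src->C->D->T: bottleneck 2. Total 2.
Augment src->B->A->T: bottleneck 1. Total 3.
No augmenting path remains in the residual graph.

3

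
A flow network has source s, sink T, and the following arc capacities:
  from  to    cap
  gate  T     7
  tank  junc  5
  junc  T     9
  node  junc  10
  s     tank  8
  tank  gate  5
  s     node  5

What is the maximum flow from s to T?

Augment s→node→junc→T: bottleneck 5. Total 5.
Augment s→tank→junc→T: bottleneck 4. Total 9.
Augment s→tank→gate→T: bottleneck 4. Total 13.
No augmenting path remains in the residual graph.

13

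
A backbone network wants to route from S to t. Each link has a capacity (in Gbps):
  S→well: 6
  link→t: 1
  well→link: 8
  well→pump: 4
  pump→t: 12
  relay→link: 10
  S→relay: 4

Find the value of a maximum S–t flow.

Augment S→well→pump→t: bottleneck 4. Total 4.
Augment S→well→link→t: bottleneck 1. Total 5.
No augmenting path remains in the residual graph.

5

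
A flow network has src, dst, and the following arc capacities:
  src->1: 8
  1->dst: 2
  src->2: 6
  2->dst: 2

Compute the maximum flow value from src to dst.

4

Augment src->1->dst: bottleneck 2. Total 2.
Augment src->2->dst: bottleneck 2. Total 4.
No augmenting path remains in the residual graph.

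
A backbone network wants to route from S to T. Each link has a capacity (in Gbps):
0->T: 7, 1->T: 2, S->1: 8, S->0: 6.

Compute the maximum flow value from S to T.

8

Augment S->0->T: bottleneck 6. Total 6.
Augment S->1->T: bottleneck 2. Total 8.
No augmenting path remains in the residual graph.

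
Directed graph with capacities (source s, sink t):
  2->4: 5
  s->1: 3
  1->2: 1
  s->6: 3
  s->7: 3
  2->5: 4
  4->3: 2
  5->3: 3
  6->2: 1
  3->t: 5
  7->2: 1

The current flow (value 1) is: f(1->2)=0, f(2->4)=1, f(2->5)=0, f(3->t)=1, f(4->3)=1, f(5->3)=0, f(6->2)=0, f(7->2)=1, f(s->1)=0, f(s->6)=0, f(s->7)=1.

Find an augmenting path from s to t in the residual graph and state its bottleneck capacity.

Residual along s->1->2->4->3->t: s->1: 3, 1->2: 1, 2->4: 4, 4->3: 1, 3->t: 4.
Bottleneck = min = 1.

s->1->2->4->3->t, bottleneck 1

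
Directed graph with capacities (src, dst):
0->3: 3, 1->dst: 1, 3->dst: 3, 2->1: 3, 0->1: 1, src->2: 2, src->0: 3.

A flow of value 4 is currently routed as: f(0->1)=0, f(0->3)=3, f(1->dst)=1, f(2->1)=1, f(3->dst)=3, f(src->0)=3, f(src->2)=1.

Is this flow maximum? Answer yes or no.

Yes

Residual reachable from src: {1, 2, src}; dst is not reachable.
Saturated cut: src->0, 1->dst with total capacity 4 = current flow value. Flow is maximum.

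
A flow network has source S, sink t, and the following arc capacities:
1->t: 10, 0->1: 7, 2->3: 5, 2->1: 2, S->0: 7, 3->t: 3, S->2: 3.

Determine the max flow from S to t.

Augment S->0->1->t: bottleneck 7. Total 7.
Augment S->2->1->t: bottleneck 2. Total 9.
Augment S->2->3->t: bottleneck 1. Total 10.
No augmenting path remains in the residual graph.

10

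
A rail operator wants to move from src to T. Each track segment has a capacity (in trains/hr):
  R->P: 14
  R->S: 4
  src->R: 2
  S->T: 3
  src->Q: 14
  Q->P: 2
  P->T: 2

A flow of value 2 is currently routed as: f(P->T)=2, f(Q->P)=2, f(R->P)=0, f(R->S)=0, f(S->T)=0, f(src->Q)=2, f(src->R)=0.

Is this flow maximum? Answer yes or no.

Residual path src->R->S->T has bottleneck 2 > 0.
Pushing 2 along it raises the flow to 4, so the given flow is not maximum.

No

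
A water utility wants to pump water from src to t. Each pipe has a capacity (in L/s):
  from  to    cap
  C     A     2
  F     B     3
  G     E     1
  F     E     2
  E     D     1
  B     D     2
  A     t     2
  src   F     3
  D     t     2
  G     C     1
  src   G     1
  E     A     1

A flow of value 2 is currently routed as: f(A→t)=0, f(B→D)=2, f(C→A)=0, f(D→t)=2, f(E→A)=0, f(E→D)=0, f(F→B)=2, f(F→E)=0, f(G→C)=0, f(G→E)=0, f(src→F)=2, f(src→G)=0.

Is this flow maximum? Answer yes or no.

Residual path src→F→E→A→t has bottleneck 1 > 0.
Pushing 1 along it raises the flow to 3, so the given flow is not maximum.

No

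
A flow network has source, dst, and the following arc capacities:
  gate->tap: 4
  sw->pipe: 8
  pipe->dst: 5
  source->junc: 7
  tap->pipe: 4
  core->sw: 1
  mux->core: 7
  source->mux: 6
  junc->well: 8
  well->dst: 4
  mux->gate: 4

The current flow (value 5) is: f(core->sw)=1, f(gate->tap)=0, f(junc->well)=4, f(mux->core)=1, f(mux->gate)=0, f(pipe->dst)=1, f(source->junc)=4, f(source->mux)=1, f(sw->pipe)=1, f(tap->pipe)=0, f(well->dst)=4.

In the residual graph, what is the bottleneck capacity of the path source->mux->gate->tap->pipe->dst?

4

Residual capacities along the path: source->mux: 5, mux->gate: 4, gate->tap: 4, tap->pipe: 4, pipe->dst: 4.
Minimum is 4.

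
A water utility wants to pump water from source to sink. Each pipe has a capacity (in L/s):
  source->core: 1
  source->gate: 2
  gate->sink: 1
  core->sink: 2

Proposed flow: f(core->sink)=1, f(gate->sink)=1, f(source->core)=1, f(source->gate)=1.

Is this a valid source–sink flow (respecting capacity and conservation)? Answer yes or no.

Every edge has 0 ≤ f(e) ≤ cap(e).
At each intermediate node, inflow equals outflow.

Yes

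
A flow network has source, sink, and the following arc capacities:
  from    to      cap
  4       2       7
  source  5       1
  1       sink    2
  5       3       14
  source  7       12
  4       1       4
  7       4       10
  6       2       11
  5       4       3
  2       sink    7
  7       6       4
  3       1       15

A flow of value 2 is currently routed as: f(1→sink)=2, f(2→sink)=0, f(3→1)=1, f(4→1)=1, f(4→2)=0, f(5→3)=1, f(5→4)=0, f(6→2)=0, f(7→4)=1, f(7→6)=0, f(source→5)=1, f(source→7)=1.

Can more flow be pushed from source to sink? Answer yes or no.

Residual path source→7→4→2→sink has bottleneck 7 > 0.
Pushing 7 along it raises the flow to 9, so the given flow is not maximum.

Yes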